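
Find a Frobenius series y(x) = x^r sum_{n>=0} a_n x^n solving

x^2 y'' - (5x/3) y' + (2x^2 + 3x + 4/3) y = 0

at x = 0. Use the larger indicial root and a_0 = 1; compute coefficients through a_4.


Write in Frobenius form y'' + (p(x)/x) y' + (q(x)/x^2) y = 0:
  p(x) = -5/3,  q(x) = 2x^2 + 3x + 4/3.
Indicial equation: r(r-1) + (-5/3) r + (4/3) = 0 -> roots r_1 = 2, r_2 = 2/3.
Take r = r_1 = 2. Let y(x) = x^r sum_{n>=0} a_n x^n with a_0 = 1.
Substitute y = x^r sum a_n x^n and match x^{r+n}. The recurrence is
  D(n) a_n + 3 a_{n-1} + 2 a_{n-2} = 0,  where D(n) = (r+n)(r+n-1) + (-5/3)(r+n) + (4/3).
  a_n = [-3 a_{n-1} - 2 a_{n-2}] / D(n).
Since the indicial polynomial factors as (r - r_1)(r - r_2), D(n) = (r_1 + n - r_1)(r_1 + n - r_2) = n(n + 4/3).
Evaluating step by step (a_0 = 1):
  n = 1: D(1) = 1(1 + 4/3) = 7/3; numerator = -3(1) = -3; a_1 = (-3)/(7/3) = -9/7
  n = 2: D(2) = 2(2 + 4/3) = 20/3; numerator = -3(-9/7) - 2(1) = 13/7; a_2 = (13/7)/(20/3) = 39/140
  n = 3: D(3) = 3(3 + 4/3) = 13; numerator = -3(39/140) - 2(-9/7) = 243/140; a_3 = (243/140)/(13) = 243/1820
  n = 4: D(4) = 4(4 + 4/3) = 64/3; numerator = -3(243/1820) - 2(39/140) = -249/260; a_4 = (-249/260)/(64/3) = -747/16640

r = 2; a_0 = 1; a_1 = -9/7; a_2 = 39/140; a_3 = 243/1820; a_4 = -747/16640


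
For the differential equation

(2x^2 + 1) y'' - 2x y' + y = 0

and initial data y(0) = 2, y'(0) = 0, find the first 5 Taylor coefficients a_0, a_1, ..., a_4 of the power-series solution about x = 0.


Ansatz: y(x) = sum_{n>=0} a_n x^n, so y'(x) = sum_{n>=1} n a_n x^(n-1) and y''(x) = sum_{n>=2} n(n-1) a_n x^(n-2).
Substitute into P(x) y'' + Q(x) y' + R(x) y = 0 with P(x) = 2x^2 + 1, Q(x) = -2x, R(x) = 1, and match powers of x.
Initial conditions: a_0 = 2, a_1 = 0.
Setting the coefficient of each power of x to zero and solving order by order (substituting the coefficients already found):
  x^0: 2 a_2 + a_0 = 0  ->  2 a_2 = -a_0 = -2  ->  a_2 = -1
  x^1: 6 a_3 - a_1 = 0  ->  6 a_3 = a_1 = 0  ->  a_3 = 0
  x^2: 12 a_4 + a_2 = 0  ->  12 a_4 = -a_2 = 1  ->  a_4 = 1/12
Truncated series: y(x) = 2 - x^2 + (1/12) x^4 + O(x^5).

a_0 = 2; a_1 = 0; a_2 = -1; a_3 = 0; a_4 = 1/12


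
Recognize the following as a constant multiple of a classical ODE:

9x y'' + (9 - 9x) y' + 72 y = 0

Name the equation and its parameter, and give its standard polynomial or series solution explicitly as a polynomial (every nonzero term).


All three coefficients share the factor 9; dividing through by 9 gives  x y'' + (1 - x) y' + 8 y = 0.
This matches the Laguerre equation x y'' + (1 - x) y' + n y = 0 with n = 8; the polynomial solution is L_8(x).
With y = sum_k a_k x^k, matching x^k gives (k+1)k a_{k+1} + (k+1) a_{k+1} - k a_k + n a_k = 0, i.e. (k+1)^2 a_{k+1} = (k - n) a_k = (k - 8) a_k. The right side vanishes at k = 8, so the series terminates at degree 8.
Standard normalization L_n(0) = 1 gives a_0 = 1. Work upward with a_{k+1} = (k - 8) a_k / (k+1)^2:
  a_1 = (0 - 8)(1) / 1^2 = -8/1 = -8
  a_2 = (1 - 8)(-8) / 2^2 = 56/4 = 14
  a_3 = (2 - 8)(14) / 3^2 = -84/9 = -28/3
  a_4 = (3 - 8)(-28/3) / 4^2 = (140/3)/16 = 35/12
  a_5 = (4 - 8)(35/12) / 5^2 = (-35/3)/25 = -7/15
  a_6 = (5 - 8)(-7/15) / 6^2 = (7/5)/36 = 7/180
  a_7 = (6 - 8)(7/180) / 7^2 = (-7/90)/49 = -1/630
  a_8 = (7 - 8)(-1/630) / 8^2 = (1/630)/64 = 1/40320
Hence L_8(x) = x^8/40320 - x^7/630 + 7 x^6/180 - 7 x^5/15 + 35 x^4/12 - 28 x^3/3 + 14 x^2 - 8 x + 1.

L_8(x); series = x^8/40320 - x^7/630 + 7 x^6/180 - 7 x^5/15 + 35 x^4/12 - 28 x^3/3 + 14 x^2 - 8 x + 1


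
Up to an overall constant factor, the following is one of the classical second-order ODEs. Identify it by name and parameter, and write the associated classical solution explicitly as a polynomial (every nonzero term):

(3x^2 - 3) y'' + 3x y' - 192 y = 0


All three coefficients share the factor -3; dividing through by -3 gives  (1 - x^2) y'' - x y' + 64 y = 0.
This matches the Chebyshev equation (1 - x^2) y'' - x y' + n^2 y = 0 (note the -x y' term, not -2x y') with n^2 = 64, so n = 8; the polynomial solution is T_8(x).
With y = sum_k a_k x^k, matching x^k gives (k+2)(k+1) a_{k+2} = (k^2 - n^2) a_k = (k - 8)(k + 8) a_k. The right side vanishes at k = 8, so the series with the parity of 8 terminates at degree 8.
Standard normalization: leading coefficient of T_n is 2^(n-1), so a_8 = 2^7 = 128. Work downward with a_k = (k+1)(k+2) a_{k+2} / ((k - 8)(k + 8)):
  a_6 = (7)(8)(128) / ((6 - 8)(6 + 8)) = 7168/(-28) = -256
  a_4 = (5)(6)(-256) / ((4 - 8)(4 + 8)) = -7680/(-48) = 160
  a_2 = (3)(4)(160) / ((2 - 8)(2 + 8)) = 1920/(-60) = -32
  a_0 = (1)(2)(-32) / ((0 - 8)(0 + 8)) = -64/(-64) = 1
Hence T_8(x) = 128 x^8 - 256 x^6 + 160 x^4 - 32 x^2 + 1.

T_8(x); series = 128 x^8 - 256 x^6 + 160 x^4 - 32 x^2 + 1


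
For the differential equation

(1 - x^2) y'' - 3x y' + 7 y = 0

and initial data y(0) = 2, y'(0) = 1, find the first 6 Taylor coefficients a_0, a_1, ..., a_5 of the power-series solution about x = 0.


Ansatz: y(x) = sum_{n>=0} a_n x^n, so y'(x) = sum_{n>=1} n a_n x^(n-1) and y''(x) = sum_{n>=2} n(n-1) a_n x^(n-2).
Substitute into P(x) y'' + Q(x) y' + R(x) y = 0 with P(x) = 1 - x^2, Q(x) = -3x, R(x) = 7, and match powers of x.
Initial conditions: a_0 = 2, a_1 = 1.
Setting the coefficient of each power of x to zero and solving order by order (substituting the coefficients already found):
  x^0: 2 a_2 + 7 a_0 = 0  ->  2 a_2 = -7 a_0 = -14  ->  a_2 = -7
  x^1: 6 a_3 + 4 a_1 = 0  ->  6 a_3 = -4 a_1 = -4  ->  a_3 = -2/3
  x^2: 12 a_4 - a_2 = 0  ->  12 a_4 = a_2 = -7  ->  a_4 = -7/12
  x^3: 20 a_5 - 8 a_3 = 0  ->  20 a_5 = 8 a_3 = -16/3  ->  a_5 = -4/15
Truncated series: y(x) = 2 + x - 7 x^2 - (2/3) x^3 - (7/12) x^4 - (4/15) x^5 + O(x^6).

a_0 = 2; a_1 = 1; a_2 = -7; a_3 = -2/3; a_4 = -7/12; a_5 = -4/15


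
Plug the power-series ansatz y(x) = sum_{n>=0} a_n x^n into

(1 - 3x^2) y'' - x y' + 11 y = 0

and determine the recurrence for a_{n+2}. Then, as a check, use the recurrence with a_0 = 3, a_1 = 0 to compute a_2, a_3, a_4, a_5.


Substitute y = sum_n a_n x^n.
(1 - 3 x^2) y'' contributes (n+2)(n+1) a_{n+2} - 3 n(n-1) a_n at x^n.
-x y'(x) contributes -n a_n at x^n.
11 y(x) contributes 11 a_n at x^n.
Matching x^n: (n+2)(n+1) a_{n+2} + (-3 n(n-1) - n + 11) a_n = 0.
Thus a_{n+2} = (3 n(n-1) + n - 11) / ((n+1)(n+2)) * a_n.

Check with a_0 = 3, a_1 = 0 (apply the recurrence for n = 0, 1, 2, 3): a_0 = 3, a_1 = 0, a_2 = -33/2, a_3 = 0, a_4 = 33/8, a_5 = 0.

a_(n+2) = (3 n(n-1) + n - 11) / ((n+1)(n+2)) * a_n; check: a_0 = 3, a_1 = 0, a_2 = -33/2, a_3 = 0, a_4 = 33/8, a_5 = 0


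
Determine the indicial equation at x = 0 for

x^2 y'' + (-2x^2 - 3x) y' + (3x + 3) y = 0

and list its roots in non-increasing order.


Divide by x^2 to reach normal form y'' + P_1(x) y' + P_2(x) y = 0 with P_1(x) = -2 - 3/x and P_2(x) = 3/x + 3/x^2.
x = 0 is a singular point because the y'-coefficient -2 - 3/x has a pole at x = 0 and the y-coefficient 3/x + 3/x^2 has a pole at x = 0.
It is a regular singular point because x P_1(x) = p(x) = -2x - 3 and x^2 P_2(x) = q(x) = 3x + 3 are polynomials, hence analytic at x = 0.
p(0) = -3,  q(0) = 3.
Indicial equation: r(r-1) + p(0) r + q(0) = 0, i.e. r^2 + (p(0) - 1) r + q(0) = 0, i.e. r^2 - 4 r + 3 = 0.
Discriminant: (-4)^2 - 4(3) = 4, so r = (4 ± 2)/2.
Solving: r_1 = 3, r_2 = 1.

indicial: r^2 - 4 r + 3 = 0; roots r_1 = 3, r_2 = 1


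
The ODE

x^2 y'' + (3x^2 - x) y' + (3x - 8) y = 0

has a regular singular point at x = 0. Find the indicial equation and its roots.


Divide by x^2 to reach normal form y'' + P_1(x) y' + P_2(x) y = 0 with P_1(x) = 3 - 1/x and P_2(x) = 3/x - 8/x^2.
x = 0 is a singular point because the y'-coefficient 3 - 1/x has a pole at x = 0 and the y-coefficient 3/x - 8/x^2 has a pole at x = 0.
It is a regular singular point because x P_1(x) = p(x) = 3x - 1 and x^2 P_2(x) = q(x) = 3x - 8 are polynomials, hence analytic at x = 0.
p(0) = -1,  q(0) = -8.
Indicial equation: r(r-1) + p(0) r + q(0) = 0, i.e. r^2 + (p(0) - 1) r + q(0) = 0, i.e. r^2 - 2 r - 8 = 0.
Discriminant: (-2)^2 - 4(-8) = 36, so r = (2 ± 6)/2.
Solving: r_1 = 4, r_2 = -2.

indicial: r^2 - 2 r - 8 = 0; roots r_1 = 4, r_2 = -2


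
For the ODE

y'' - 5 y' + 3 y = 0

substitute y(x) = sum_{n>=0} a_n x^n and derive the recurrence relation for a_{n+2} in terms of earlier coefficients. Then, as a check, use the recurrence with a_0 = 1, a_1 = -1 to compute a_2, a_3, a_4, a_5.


Substitute y = sum_n a_n x^n.
y''(x) has coefficient (n+2)(n+1) a_{n+2} at x^n;
-5 y'(x) has coefficient -5 (n+1) a_{n+1} at x^n;
3 y(x) has coefficient 3 a_n at x^n.
Matching x^n: (n+2)(n+1) a_{n+2} - 5 (n+1) a_{n+1} + 3 a_n = 0.
Thus a_{n+2} = [5 (n+1) a_{n+1} - 3 a_n] / ((n+1)(n+2)).

Check with a_0 = 1, a_1 = -1 (apply the recurrence for n = 0, 1, 2, 3): a_0 = 1, a_1 = -1, a_2 = -4, a_3 = -37/6, a_4 = -161/24, a_5 = -347/60.

a_(n+2) = [5 (n+1) a_(n+1) - 3 a_n] / ((n+1)(n+2)); check: a_0 = 1, a_1 = -1, a_2 = -4, a_3 = -37/6, a_4 = -161/24, a_5 = -347/60


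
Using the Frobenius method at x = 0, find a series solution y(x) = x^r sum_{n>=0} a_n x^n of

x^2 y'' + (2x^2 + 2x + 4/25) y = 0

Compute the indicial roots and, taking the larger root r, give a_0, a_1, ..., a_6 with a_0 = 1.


Write in Frobenius form y'' + (p(x)/x) y' + (q(x)/x^2) y = 0:
  p(x) = 0,  q(x) = 2x^2 + 2x + 4/25.
Indicial equation: r(r-1) + (0) r + (4/25) = 0 -> roots r_1 = 4/5, r_2 = 1/5.
Take r = r_1 = 4/5. Let y(x) = x^r sum_{n>=0} a_n x^n with a_0 = 1.
Substitute y = x^r sum a_n x^n and match x^{r+n}. The recurrence is
  D(n) a_n + 2 a_{n-1} + 2 a_{n-2} = 0,  where D(n) = (r+n)(r+n-1) + (0)(r+n) + (4/25).
  a_n = [-2 a_{n-1} - 2 a_{n-2}] / D(n).
Since the indicial polynomial factors as (r - r_1)(r - r_2), D(n) = (r_1 + n - r_1)(r_1 + n - r_2) = n(n + 3/5).
Evaluating step by step (a_0 = 1):
  n = 1: D(1) = 1(1 + 3/5) = 8/5; numerator = -2(1) = -2; a_1 = (-2)/(8/5) = -5/4
  n = 2: D(2) = 2(2 + 3/5) = 26/5; numerator = -2(-5/4) - 2(1) = 1/2; a_2 = (1/2)/(26/5) = 5/52
  n = 3: D(3) = 3(3 + 3/5) = 54/5; numerator = -2(5/52) - 2(-5/4) = 30/13; a_3 = (30/13)/(54/5) = 25/117
  n = 4: D(4) = 4(4 + 3/5) = 92/5; numerator = -2(25/117) - 2(5/52) = -145/234; a_4 = (-145/234)/(92/5) = -725/21528
  n = 5: D(5) = 5(5 + 3/5) = 28; numerator = -2(-725/21528) - 2(25/117) = -3875/10764; a_5 = (-3875/10764)/(28) = -3875/301392
  n = 6: D(6) = 6(6 + 3/5) = 198/5; numerator = -2(-3875/301392) - 2(-725/21528) = 4675/50232; a_6 = (4675/50232)/(198/5) = 2125/904176

r = 4/5; a_0 = 1; a_1 = -5/4; a_2 = 5/52; a_3 = 25/117; a_4 = -725/21528; a_5 = -3875/301392; a_6 = 2125/904176


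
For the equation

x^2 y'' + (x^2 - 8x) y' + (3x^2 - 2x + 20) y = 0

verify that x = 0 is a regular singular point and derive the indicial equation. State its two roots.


Divide by x^2 to reach normal form y'' + P_1(x) y' + P_2(x) y = 0 with P_1(x) = 1 - 8/x and P_2(x) = 3 - 2/x + 20/x^2.
x = 0 is a singular point because the y'-coefficient 1 - 8/x has a pole at x = 0 and the y-coefficient 3 - 2/x + 20/x^2 has a pole at x = 0.
It is a regular singular point because x P_1(x) = p(x) = x - 8 and x^2 P_2(x) = q(x) = 3x^2 - 2x + 20 are polynomials, hence analytic at x = 0.
p(0) = -8,  q(0) = 20.
Indicial equation: r(r-1) + p(0) r + q(0) = 0, i.e. r^2 + (p(0) - 1) r + q(0) = 0, i.e. r^2 - 9 r + 20 = 0.
Discriminant: (-9)^2 - 4(20) = 1, so r = (9 ± 1)/2.
Solving: r_1 = 5, r_2 = 4.

indicial: r^2 - 9 r + 20 = 0; roots r_1 = 5, r_2 = 4


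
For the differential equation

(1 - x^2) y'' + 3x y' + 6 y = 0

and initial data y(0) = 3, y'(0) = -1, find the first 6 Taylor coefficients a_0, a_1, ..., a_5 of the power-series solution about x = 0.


Ansatz: y(x) = sum_{n>=0} a_n x^n, so y'(x) = sum_{n>=1} n a_n x^(n-1) and y''(x) = sum_{n>=2} n(n-1) a_n x^(n-2).
Substitute into P(x) y'' + Q(x) y' + R(x) y = 0 with P(x) = 1 - x^2, Q(x) = 3x, R(x) = 6, and match powers of x.
Initial conditions: a_0 = 3, a_1 = -1.
Setting the coefficient of each power of x to zero and solving order by order (substituting the coefficients already found):
  x^0: 2 a_2 + 6 a_0 = 0  ->  2 a_2 = -6 a_0 = -18  ->  a_2 = -9
  x^1: 6 a_3 + 9 a_1 = 0  ->  6 a_3 = -9 a_1 = 9  ->  a_3 = 3/2
  x^2: 12 a_4 + 10 a_2 = 0  ->  12 a_4 = -10 a_2 = 90  ->  a_4 = 15/2
  x^3: 20 a_5 + 9 a_3 = 0  ->  20 a_5 = -9 a_3 = -27/2  ->  a_5 = -27/40
Truncated series: y(x) = 3 - x - 9 x^2 + (3/2) x^3 + (15/2) x^4 - (27/40) x^5 + O(x^6).

a_0 = 3; a_1 = -1; a_2 = -9; a_3 = 3/2; a_4 = 15/2; a_5 = -27/40


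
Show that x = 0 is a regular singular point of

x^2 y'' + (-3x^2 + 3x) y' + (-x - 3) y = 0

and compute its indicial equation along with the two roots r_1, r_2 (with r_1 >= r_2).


Divide by x^2 to reach normal form y'' + P_1(x) y' + P_2(x) y = 0 with P_1(x) = -3 + 3/x and P_2(x) = -1/x - 3/x^2.
x = 0 is a singular point because the y'-coefficient -3 + 3/x has a pole at x = 0 and the y-coefficient -1/x - 3/x^2 has a pole at x = 0.
It is a regular singular point because x P_1(x) = p(x) = 3 - 3x and x^2 P_2(x) = q(x) = -x - 3 are polynomials, hence analytic at x = 0.
p(0) = 3,  q(0) = -3.
Indicial equation: r(r-1) + p(0) r + q(0) = 0, i.e. r^2 + (p(0) - 1) r + q(0) = 0, i.e. r^2 + 2 r - 3 = 0.
Discriminant: (2)^2 - 4(-3) = 16, so r = (-2 ± 4)/2.
Solving: r_1 = 1, r_2 = -3.

indicial: r^2 + 2 r - 3 = 0; roots r_1 = 1, r_2 = -3


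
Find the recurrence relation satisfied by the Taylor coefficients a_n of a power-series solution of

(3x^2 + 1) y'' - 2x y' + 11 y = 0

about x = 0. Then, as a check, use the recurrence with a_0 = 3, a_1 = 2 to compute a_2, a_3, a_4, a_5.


Substitute y = sum_n a_n x^n.
(1 + 3 x^2) y'' contributes (n+2)(n+1) a_{n+2} + 3 n(n-1) a_n at x^n.
-2 x y'(x) contributes -2 n a_n at x^n.
11 y(x) contributes 11 a_n at x^n.
Matching x^n: (n+2)(n+1) a_{n+2} + (3 n(n-1) - 2 n + 11) a_n = 0.
Thus a_{n+2} = (-3 n(n-1) + 2 n - 11) / ((n+1)(n+2)) * a_n.

Check with a_0 = 3, a_1 = 2 (apply the recurrence for n = 0, 1, 2, 3): a_0 = 3, a_1 = 2, a_2 = -33/2, a_3 = -3, a_4 = 143/8, a_5 = 69/20.

a_(n+2) = (-3 n(n-1) + 2 n - 11) / ((n+1)(n+2)) * a_n; check: a_0 = 3, a_1 = 2, a_2 = -33/2, a_3 = -3, a_4 = 143/8, a_5 = 69/20


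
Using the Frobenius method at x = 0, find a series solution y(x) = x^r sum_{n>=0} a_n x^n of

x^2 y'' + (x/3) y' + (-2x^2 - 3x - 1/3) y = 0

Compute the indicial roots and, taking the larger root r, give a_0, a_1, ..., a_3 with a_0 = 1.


Write in Frobenius form y'' + (p(x)/x) y' + (q(x)/x^2) y = 0:
  p(x) = 1/3,  q(x) = -2x^2 - 3x - 1/3.
Indicial equation: r(r-1) + (1/3) r + (-1/3) = 0 -> roots r_1 = 1, r_2 = -1/3.
Take r = r_1 = 1. Let y(x) = x^r sum_{n>=0} a_n x^n with a_0 = 1.
Substitute y = x^r sum a_n x^n and match x^{r+n}. The recurrence is
  D(n) a_n - 3 a_{n-1} - 2 a_{n-2} = 0,  where D(n) = (r+n)(r+n-1) + (1/3)(r+n) + (-1/3).
  a_n = [3 a_{n-1} + 2 a_{n-2}] / D(n).
Since the indicial polynomial factors as (r - r_1)(r - r_2), D(n) = (r_1 + n - r_1)(r_1 + n - r_2) = n(n + 4/3).
Evaluating step by step (a_0 = 1):
  n = 1: D(1) = 1(1 + 4/3) = 7/3; numerator = 3(1) = 3; a_1 = (3)/(7/3) = 9/7
  n = 2: D(2) = 2(2 + 4/3) = 20/3; numerator = 3(9/7) + 2(1) = 41/7; a_2 = (41/7)/(20/3) = 123/140
  n = 3: D(3) = 3(3 + 4/3) = 13; numerator = 3(123/140) + 2(9/7) = 729/140; a_3 = (729/140)/(13) = 729/1820

r = 1; a_0 = 1; a_1 = 9/7; a_2 = 123/140; a_3 = 729/1820


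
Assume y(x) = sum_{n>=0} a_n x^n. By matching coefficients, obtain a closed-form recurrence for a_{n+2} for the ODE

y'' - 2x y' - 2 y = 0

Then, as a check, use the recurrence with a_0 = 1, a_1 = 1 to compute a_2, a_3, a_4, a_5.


Substitute y = sum_n a_n x^n.
y''(x) has coefficient (n+2)(n+1) a_{n+2} at x^n;
-2 x y'(x) has coefficient -2 n a_n at x^n (shift);
-2 y(x) has coefficient -2 a_n at x^n.
Matching x^n: (n+2)(n+1) a_{n+2} + (-2n - 2) a_n = 0.
Thus a_{n+2} = (2n + 2) / ((n+1)(n+2)) * a_n.

Check with a_0 = 1, a_1 = 1 (apply the recurrence for n = 0, 1, 2, 3): a_0 = 1, a_1 = 1, a_2 = 1, a_3 = 2/3, a_4 = 1/2, a_5 = 4/15.

a_(n+2) = (2n + 2) / ((n+1)(n+2)) * a_n; check: a_0 = 1, a_1 = 1, a_2 = 1, a_3 = 2/3, a_4 = 1/2, a_5 = 4/15


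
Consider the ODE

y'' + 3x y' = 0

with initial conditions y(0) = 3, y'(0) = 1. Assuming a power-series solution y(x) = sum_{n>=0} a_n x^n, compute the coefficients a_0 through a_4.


Ansatz: y(x) = sum_{n>=0} a_n x^n, so y'(x) = sum_{n>=1} n a_n x^(n-1) and y''(x) = sum_{n>=2} n(n-1) a_n x^(n-2).
Substitute into P(x) y'' + Q(x) y' + R(x) y = 0 with P(x) = 1, Q(x) = 3x, R(x) = 0, and match powers of x.
Initial conditions: a_0 = 3, a_1 = 1.
Setting the coefficient of each power of x to zero and solving order by order (substituting the coefficients already found):
  x^0: 2 a_2 = 0  ->  a_2 = 0
  x^1: 6 a_3 + 3 a_1 = 0  ->  6 a_3 = -3 a_1 = -3  ->  a_3 = -1/2
  x^2: 12 a_4 + 6 a_2 = 0  ->  12 a_4 = -6 a_2 = 0  ->  a_4 = 0
Truncated series: y(x) = 3 + x - (1/2) x^3 + O(x^5).

a_0 = 3; a_1 = 1; a_2 = 0; a_3 = -1/2; a_4 = 0


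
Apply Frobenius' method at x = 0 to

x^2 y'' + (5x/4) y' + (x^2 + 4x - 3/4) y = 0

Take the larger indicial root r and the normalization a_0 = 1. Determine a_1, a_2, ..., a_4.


Write in Frobenius form y'' + (p(x)/x) y' + (q(x)/x^2) y = 0:
  p(x) = 5/4,  q(x) = x^2 + 4x - 3/4.
Indicial equation: r(r-1) + (5/4) r + (-3/4) = 0 -> roots r_1 = 3/4, r_2 = -1.
Take r = r_1 = 3/4. Let y(x) = x^r sum_{n>=0} a_n x^n with a_0 = 1.
Substitute y = x^r sum a_n x^n and match x^{r+n}. The recurrence is
  D(n) a_n + 4 a_{n-1} + 1 a_{n-2} = 0,  where D(n) = (r+n)(r+n-1) + (5/4)(r+n) + (-3/4).
  a_n = [-4 a_{n-1} - 1 a_{n-2}] / D(n).
Since the indicial polynomial factors as (r - r_1)(r - r_2), D(n) = (r_1 + n - r_1)(r_1 + n - r_2) = n(n + 7/4).
Evaluating step by step (a_0 = 1):
  n = 1: D(1) = 1(1 + 7/4) = 11/4; numerator = -4(1) = -4; a_1 = (-4)/(11/4) = -16/11
  n = 2: D(2) = 2(2 + 7/4) = 15/2; numerator = -4(-16/11) - 1(1) = 53/11; a_2 = (53/11)/(15/2) = 106/165
  n = 3: D(3) = 3(3 + 7/4) = 57/4; numerator = -4(106/165) - 1(-16/11) = -184/165; a_3 = (-184/165)/(57/4) = -736/9405
  n = 4: D(4) = 4(4 + 7/4) = 23; numerator = -4(-736/9405) - 1(106/165) = -3098/9405; a_4 = (-3098/9405)/(23) = -3098/216315

r = 3/4; a_0 = 1; a_1 = -16/11; a_2 = 106/165; a_3 = -736/9405; a_4 = -3098/216315


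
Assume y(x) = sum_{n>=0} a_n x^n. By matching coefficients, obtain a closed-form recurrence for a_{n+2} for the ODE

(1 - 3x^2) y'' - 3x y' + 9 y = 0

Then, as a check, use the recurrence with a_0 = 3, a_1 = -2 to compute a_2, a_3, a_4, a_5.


Substitute y = sum_n a_n x^n.
(1 - 3 x^2) y'' contributes (n+2)(n+1) a_{n+2} - 3 n(n-1) a_n at x^n.
-3 x y'(x) contributes -3 n a_n at x^n.
9 y(x) contributes 9 a_n at x^n.
Matching x^n: (n+2)(n+1) a_{n+2} + (-3 n(n-1) - 3 n + 9) a_n = 0.
Thus a_{n+2} = (3 n(n-1) + 3 n - 9) / ((n+1)(n+2)) * a_n.

Check with a_0 = 3, a_1 = -2 (apply the recurrence for n = 0, 1, 2, 3): a_0 = 3, a_1 = -2, a_2 = -27/2, a_3 = 2, a_4 = -27/8, a_5 = 9/5.

a_(n+2) = (3 n(n-1) + 3 n - 9) / ((n+1)(n+2)) * a_n; check: a_0 = 3, a_1 = -2, a_2 = -27/2, a_3 = 2, a_4 = -27/8, a_5 = 9/5


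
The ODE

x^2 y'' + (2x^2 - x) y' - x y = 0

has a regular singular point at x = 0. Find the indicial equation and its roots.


Divide by x^2 to reach normal form y'' + P_1(x) y' + P_2(x) y = 0 with P_1(x) = 2 - 1/x and P_2(x) = -1/x.
x = 0 is a singular point because the y'-coefficient 2 - 1/x has a pole at x = 0 and the y-coefficient -1/x has a pole at x = 0.
It is a regular singular point because x P_1(x) = p(x) = 2x - 1 and x^2 P_2(x) = q(x) = -x are polynomials, hence analytic at x = 0.
p(0) = -1,  q(0) = 0.
Indicial equation: r(r-1) + p(0) r + q(0) = 0, i.e. r^2 + (p(0) - 1) r + q(0) = 0, i.e. r^2 - 2 r = 0.
Discriminant: (-2)^2 - 4(0) = 4, so r = (2 ± 2)/2.
Solving: r_1 = 2, r_2 = 0.

indicial: r^2 - 2 r = 0; roots r_1 = 2, r_2 = 0


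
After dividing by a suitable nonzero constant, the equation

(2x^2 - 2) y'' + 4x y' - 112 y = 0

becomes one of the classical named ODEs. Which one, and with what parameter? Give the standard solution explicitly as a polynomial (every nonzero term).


All three coefficients share the factor -2; dividing through by -2 gives  (1 - x^2) y'' - 2x y' + 56 y = 0.
This matches the Legendre equation (1 - x^2) y'' - 2x y' + n(n+1) y = 0 (note the -2x y' term) with n(n+1) = 56, so n = 7; the polynomial solution is P_7(x).
With y = sum_k a_k x^k, matching x^k gives (k+2)(k+1) a_{k+2} = [k(k+1) - n(n+1)] a_k = (k - 7)(k + 8) a_k. The right side vanishes at k = 7, so the series with the parity of 7 terminates at degree 7.
Standard normalization (P_n(1) = 1): leading coefficient (2n)!/(2^n (n!)^2) = 87178291200/(128*25401600) = 429/16, so a_7 = 429/16. Work downward with a_k = (k+1)(k+2) a_{k+2} / ((k - 7)(k + 8)):
  a_5 = (6)(7)(429/16) / ((5 - 7)(5 + 8)) = (9009/8)/(-26) = -693/16
  a_3 = (4)(5)(-693/16) / ((3 - 7)(3 + 8)) = (-3465/4)/(-44) = 315/16
  a_1 = (2)(3)(315/16) / ((1 - 7)(1 + 8)) = (945/8)/(-54) = -35/16
Hence P_7(x) = 429 x^7/16 - 693 x^5/16 + 315 x^3/16 - 35 x/16.

P_7(x); series = 429 x^7/16 - 693 x^5/16 + 315 x^3/16 - 35 x/16


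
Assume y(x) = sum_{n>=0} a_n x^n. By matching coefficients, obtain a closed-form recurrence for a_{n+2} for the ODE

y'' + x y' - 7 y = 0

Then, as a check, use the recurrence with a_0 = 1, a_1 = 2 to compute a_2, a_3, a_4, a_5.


Substitute y = sum_n a_n x^n.
y''(x) has coefficient (n+2)(n+1) a_{n+2} at x^n;
x y'(x) has coefficient n a_n at x^n (shift);
-7 y(x) has coefficient -7 a_n at x^n.
Matching x^n: (n+2)(n+1) a_{n+2} + (n - 7) a_n = 0.
Thus a_{n+2} = (-n + 7) / ((n+1)(n+2)) * a_n.

Check with a_0 = 1, a_1 = 2 (apply the recurrence for n = 0, 1, 2, 3): a_0 = 1, a_1 = 2, a_2 = 7/2, a_3 = 2, a_4 = 35/24, a_5 = 2/5.

a_(n+2) = (-n + 7) / ((n+1)(n+2)) * a_n; check: a_0 = 1, a_1 = 2, a_2 = 7/2, a_3 = 2, a_4 = 35/24, a_5 = 2/5


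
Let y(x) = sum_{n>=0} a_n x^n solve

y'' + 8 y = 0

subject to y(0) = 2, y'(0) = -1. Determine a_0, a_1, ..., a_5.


Ansatz: y(x) = sum_{n>=0} a_n x^n, so y'(x) = sum_{n>=1} n a_n x^(n-1) and y''(x) = sum_{n>=2} n(n-1) a_n x^(n-2).
Substitute into P(x) y'' + Q(x) y' + R(x) y = 0 with P(x) = 1, Q(x) = 0, R(x) = 8, and match powers of x.
Initial conditions: a_0 = 2, a_1 = -1.
Setting the coefficient of each power of x to zero and solving order by order (substituting the coefficients already found):
  x^0: 2 a_2 + 8 a_0 = 0  ->  2 a_2 = -8 a_0 = -16  ->  a_2 = -8
  x^1: 6 a_3 + 8 a_1 = 0  ->  6 a_3 = -8 a_1 = 8  ->  a_3 = 4/3
  x^2: 12 a_4 + 8 a_2 = 0  ->  12 a_4 = -8 a_2 = 64  ->  a_4 = 16/3
  x^3: 20 a_5 + 8 a_3 = 0  ->  20 a_5 = -8 a_3 = -32/3  ->  a_5 = -8/15
Truncated series: y(x) = 2 - x - 8 x^2 + (4/3) x^3 + (16/3) x^4 - (8/15) x^5 + O(x^6).

a_0 = 2; a_1 = -1; a_2 = -8; a_3 = 4/3; a_4 = 16/3; a_5 = -8/15


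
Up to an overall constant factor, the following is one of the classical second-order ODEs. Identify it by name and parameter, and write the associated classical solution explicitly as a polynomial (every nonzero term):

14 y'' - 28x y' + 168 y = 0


All three coefficients share the factor 14; dividing through by 14 gives  y'' - 2x y' + 12 y = 0.
This matches the Hermite equation y'' - 2x y' + 2n y = 0 with 2n = 12, so n = 6; the polynomial solution is H_6(x).
With y = sum_k a_k x^k, matching x^k gives (k+2)(k+1) a_{k+2} = 2(k - n) a_k = 2(k - 6) a_k. The right side vanishes at k = 6, so the series with the parity of 6 terminates at degree 6.
Standard normalization: leading coefficient of H_n is 2^n, so a_6 = 2^6 = 64. Work downward with a_k = (k+1)(k+2) a_{k+2} / (2(k - n)):
  a_4 = (5)(6)(64) / (2(4 - 6)) = 1920/(-4) = -480
  a_2 = (3)(4)(-480) / (2(2 - 6)) = -5760/(-8) = 720
  a_0 = (1)(2)(720) / (2(0 - 6)) = 1440/(-12) = -120
Hence H_6(x) = 64 x^6 - 480 x^4 + 720 x^2 - 120.

H_6(x); series = 64 x^6 - 480 x^4 + 720 x^2 - 120


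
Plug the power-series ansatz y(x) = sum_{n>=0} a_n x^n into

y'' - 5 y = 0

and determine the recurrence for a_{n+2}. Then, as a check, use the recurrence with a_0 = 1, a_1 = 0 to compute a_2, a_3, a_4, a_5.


Substitute y = sum_n a_n x^n into y'' + (const) y = 0.
y''(x) = sum_{n>=0} (n+2)(n+1) a_{n+2} x^n.
The ODE becomes sum_n [(n+2)(n+1) a_{n+2} - 5 a_n] x^n = 0.
Setting each coefficient to zero gives the recurrence:
  (n+2)(n+1) a_{n+2} - 5 a_n = 0,
  a_{n+2} = 5 / ((n+1)(n+2)) a_n.

Check with a_0 = 1, a_1 = 0 (apply the recurrence for n = 0, 1, 2, 3): a_0 = 1, a_1 = 0, a_2 = 5/2, a_3 = 0, a_4 = 25/24, a_5 = 0.

a_{n+2} = 5/((n+1)(n+2)) * a_n; check: a_0 = 1, a_1 = 0, a_2 = 5/2, a_3 = 0, a_4 = 25/24, a_5 = 0


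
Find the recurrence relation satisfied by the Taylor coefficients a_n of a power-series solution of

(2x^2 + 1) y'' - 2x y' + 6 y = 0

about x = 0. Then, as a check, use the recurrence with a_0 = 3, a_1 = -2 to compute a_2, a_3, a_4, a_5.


Substitute y = sum_n a_n x^n.
(1 + 2 x^2) y'' contributes (n+2)(n+1) a_{n+2} + 2 n(n-1) a_n at x^n.
-2 x y'(x) contributes -2 n a_n at x^n.
6 y(x) contributes 6 a_n at x^n.
Matching x^n: (n+2)(n+1) a_{n+2} + (2 n(n-1) - 2 n + 6) a_n = 0.
Thus a_{n+2} = (-2 n(n-1) + 2 n - 6) / ((n+1)(n+2)) * a_n.

Check with a_0 = 3, a_1 = -2 (apply the recurrence for n = 0, 1, 2, 3): a_0 = 3, a_1 = -2, a_2 = -9, a_3 = 4/3, a_4 = 9/2, a_5 = -4/5.

a_(n+2) = (-2 n(n-1) + 2 n - 6) / ((n+1)(n+2)) * a_n; check: a_0 = 3, a_1 = -2, a_2 = -9, a_3 = 4/3, a_4 = 9/2, a_5 = -4/5


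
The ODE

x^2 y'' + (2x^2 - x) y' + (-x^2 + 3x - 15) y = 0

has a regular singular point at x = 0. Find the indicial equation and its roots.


Divide by x^2 to reach normal form y'' + P_1(x) y' + P_2(x) y = 0 with P_1(x) = 2 - 1/x and P_2(x) = -1 + 3/x - 15/x^2.
x = 0 is a singular point because the y'-coefficient 2 - 1/x has a pole at x = 0 and the y-coefficient -1 + 3/x - 15/x^2 has a pole at x = 0.
It is a regular singular point because x P_1(x) = p(x) = 2x - 1 and x^2 P_2(x) = q(x) = -x^2 + 3x - 15 are polynomials, hence analytic at x = 0.
p(0) = -1,  q(0) = -15.
Indicial equation: r(r-1) + p(0) r + q(0) = 0, i.e. r^2 + (p(0) - 1) r + q(0) = 0, i.e. r^2 - 2 r - 15 = 0.
Discriminant: (-2)^2 - 4(-15) = 64, so r = (2 ± 8)/2.
Solving: r_1 = 5, r_2 = -3.

indicial: r^2 - 2 r - 15 = 0; roots r_1 = 5, r_2 = -3


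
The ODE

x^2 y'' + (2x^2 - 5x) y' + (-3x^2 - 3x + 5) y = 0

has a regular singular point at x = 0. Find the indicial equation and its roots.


Divide by x^2 to reach normal form y'' + P_1(x) y' + P_2(x) y = 0 with P_1(x) = 2 - 5/x and P_2(x) = -3 - 3/x + 5/x^2.
x = 0 is a singular point because the y'-coefficient 2 - 5/x has a pole at x = 0 and the y-coefficient -3 - 3/x + 5/x^2 has a pole at x = 0.
It is a regular singular point because x P_1(x) = p(x) = 2x - 5 and x^2 P_2(x) = q(x) = -3x^2 - 3x + 5 are polynomials, hence analytic at x = 0.
p(0) = -5,  q(0) = 5.
Indicial equation: r(r-1) + p(0) r + q(0) = 0, i.e. r^2 + (p(0) - 1) r + q(0) = 0, i.e. r^2 - 6 r + 5 = 0.
Discriminant: (-6)^2 - 4(5) = 16, so r = (6 ± 4)/2.
Solving: r_1 = 5, r_2 = 1.

indicial: r^2 - 6 r + 5 = 0; roots r_1 = 5, r_2 = 1


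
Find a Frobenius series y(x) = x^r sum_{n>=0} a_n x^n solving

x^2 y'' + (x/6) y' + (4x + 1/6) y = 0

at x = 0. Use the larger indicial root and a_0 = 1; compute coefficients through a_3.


Write in Frobenius form y'' + (p(x)/x) y' + (q(x)/x^2) y = 0:
  p(x) = 1/6,  q(x) = 4x + 1/6.
Indicial equation: r(r-1) + (1/6) r + (1/6) = 0 -> roots r_1 = 1/2, r_2 = 1/3.
Take r = r_1 = 1/2. Let y(x) = x^r sum_{n>=0} a_n x^n with a_0 = 1.
Substitute y = x^r sum a_n x^n and match x^{r+n}. The recurrence is
  D(n) a_n + 4 a_{n-1} = 0,  where D(n) = (r+n)(r+n-1) + (1/6)(r+n) + (1/6).
  a_n = -4 / D(n) * a_{n-1}.
Since the indicial polynomial factors as (r - r_1)(r - r_2), D(n) = (r_1 + n - r_1)(r_1 + n - r_2) = n(n + 1/6).
Evaluating step by step (a_0 = 1):
  n = 1: D(1) = 1(1 + 1/6) = 7/6; numerator = -4(1) = -4; a_1 = (-4)/(7/6) = -24/7
  n = 2: D(2) = 2(2 + 1/6) = 13/3; numerator = -4(-24/7) = 96/7; a_2 = (96/7)/(13/3) = 288/91
  n = 3: D(3) = 3(3 + 1/6) = 19/2; numerator = -4(288/91) = -1152/91; a_3 = (-1152/91)/(19/2) = -2304/1729

r = 1/2; a_0 = 1; a_1 = -24/7; a_2 = 288/91; a_3 = -2304/1729


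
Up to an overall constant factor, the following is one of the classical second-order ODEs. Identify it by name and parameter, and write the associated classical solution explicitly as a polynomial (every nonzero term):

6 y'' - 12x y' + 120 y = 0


All three coefficients share the factor 6; dividing through by 6 gives  y'' - 2x y' + 20 y = 0.
This matches the Hermite equation y'' - 2x y' + 2n y = 0 with 2n = 20, so n = 10; the polynomial solution is H_10(x).
With y = sum_k a_k x^k, matching x^k gives (k+2)(k+1) a_{k+2} = 2(k - n) a_k = 2(k - 10) a_k. The right side vanishes at k = 10, so the series with the parity of 10 terminates at degree 10.
Standard normalization: leading coefficient of H_n is 2^n, so a_10 = 2^10 = 1024. Work downward with a_k = (k+1)(k+2) a_{k+2} / (2(k - n)):
  a_8 = (9)(10)(1024) / (2(8 - 10)) = 92160/(-4) = -23040
  a_6 = (7)(8)(-23040) / (2(6 - 10)) = -1290240/(-8) = 161280
  a_4 = (5)(6)(161280) / (2(4 - 10)) = 4838400/(-12) = -403200
  a_2 = (3)(4)(-403200) / (2(2 - 10)) = -4838400/(-16) = 302400
  a_0 = (1)(2)(302400) / (2(0 - 10)) = 604800/(-20) = -30240
Hence H_10(x) = 1024 x^10 - 23040 x^8 + 161280 x^6 - 403200 x^4 + 302400 x^2 - 30240.

H_10(x); series = 1024 x^10 - 23040 x^8 + 161280 x^6 - 403200 x^4 + 302400 x^2 - 30240


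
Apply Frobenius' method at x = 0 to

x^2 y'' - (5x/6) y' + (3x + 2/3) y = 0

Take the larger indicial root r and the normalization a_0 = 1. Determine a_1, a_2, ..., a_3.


Write in Frobenius form y'' + (p(x)/x) y' + (q(x)/x^2) y = 0:
  p(x) = -5/6,  q(x) = 3x + 2/3.
Indicial equation: r(r-1) + (-5/6) r + (2/3) = 0 -> roots r_1 = 4/3, r_2 = 1/2.
Take r = r_1 = 4/3. Let y(x) = x^r sum_{n>=0} a_n x^n with a_0 = 1.
Substitute y = x^r sum a_n x^n and match x^{r+n}. The recurrence is
  D(n) a_n + 3 a_{n-1} = 0,  where D(n) = (r+n)(r+n-1) + (-5/6)(r+n) + (2/3).
  a_n = -3 / D(n) * a_{n-1}.
Since the indicial polynomial factors as (r - r_1)(r - r_2), D(n) = (r_1 + n - r_1)(r_1 + n - r_2) = n(n + 5/6).
Evaluating step by step (a_0 = 1):
  n = 1: D(1) = 1(1 + 5/6) = 11/6; numerator = -3(1) = -3; a_1 = (-3)/(11/6) = -18/11
  n = 2: D(2) = 2(2 + 5/6) = 17/3; numerator = -3(-18/11) = 54/11; a_2 = (54/11)/(17/3) = 162/187
  n = 3: D(3) = 3(3 + 5/6) = 23/2; numerator = -3(162/187) = -486/187; a_3 = (-486/187)/(23/2) = -972/4301

r = 4/3; a_0 = 1; a_1 = -18/11; a_2 = 162/187; a_3 = -972/4301


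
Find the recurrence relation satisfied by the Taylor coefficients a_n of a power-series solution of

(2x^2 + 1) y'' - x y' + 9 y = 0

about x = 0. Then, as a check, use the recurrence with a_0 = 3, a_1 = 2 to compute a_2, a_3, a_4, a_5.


Substitute y = sum_n a_n x^n.
(1 + 2 x^2) y'' contributes (n+2)(n+1) a_{n+2} + 2 n(n-1) a_n at x^n.
-x y'(x) contributes -n a_n at x^n.
9 y(x) contributes 9 a_n at x^n.
Matching x^n: (n+2)(n+1) a_{n+2} + (2 n(n-1) - n + 9) a_n = 0.
Thus a_{n+2} = (-2 n(n-1) + n - 9) / ((n+1)(n+2)) * a_n.

Check with a_0 = 3, a_1 = 2 (apply the recurrence for n = 0, 1, 2, 3): a_0 = 3, a_1 = 2, a_2 = -27/2, a_3 = -8/3, a_4 = 99/8, a_5 = 12/5.

a_(n+2) = (-2 n(n-1) + n - 9) / ((n+1)(n+2)) * a_n; check: a_0 = 3, a_1 = 2, a_2 = -27/2, a_3 = -8/3, a_4 = 99/8, a_5 = 12/5


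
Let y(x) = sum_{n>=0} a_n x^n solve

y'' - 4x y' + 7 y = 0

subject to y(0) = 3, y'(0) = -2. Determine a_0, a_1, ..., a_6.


Ansatz: y(x) = sum_{n>=0} a_n x^n, so y'(x) = sum_{n>=1} n a_n x^(n-1) and y''(x) = sum_{n>=2} n(n-1) a_n x^(n-2).
Substitute into P(x) y'' + Q(x) y' + R(x) y = 0 with P(x) = 1, Q(x) = -4x, R(x) = 7, and match powers of x.
Initial conditions: a_0 = 3, a_1 = -2.
Setting the coefficient of each power of x to zero and solving order by order (substituting the coefficients already found):
  x^0: 2 a_2 + 7 a_0 = 0  ->  2 a_2 = -7 a_0 = -21  ->  a_2 = -21/2
  x^1: 6 a_3 + 3 a_1 = 0  ->  6 a_3 = -3 a_1 = 6  ->  a_3 = 1
  x^2: 12 a_4 - a_2 = 0  ->  12 a_4 = a_2 = -21/2  ->  a_4 = -7/8
  x^3: 20 a_5 - 5 a_3 = 0  ->  20 a_5 = 5 a_3 = 5  ->  a_5 = 1/4
  x^4: 30 a_6 - 9 a_4 = 0  ->  30 a_6 = 9 a_4 = -63/8  ->  a_6 = -21/80
Truncated series: y(x) = 3 - 2 x - (21/2) x^2 + x^3 - (7/8) x^4 + (1/4) x^5 - (21/80) x^6 + O(x^7).

a_0 = 3; a_1 = -2; a_2 = -21/2; a_3 = 1; a_4 = -7/8; a_5 = 1/4; a_6 = -21/80


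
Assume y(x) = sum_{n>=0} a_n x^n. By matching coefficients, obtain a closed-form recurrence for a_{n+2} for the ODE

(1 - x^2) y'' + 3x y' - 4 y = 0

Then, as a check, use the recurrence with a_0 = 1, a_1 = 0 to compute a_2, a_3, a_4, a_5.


Substitute y = sum_n a_n x^n.
(1 - 1 x^2) y'' contributes (n+2)(n+1) a_{n+2} - n(n-1) a_n at x^n.
3 x y'(x) contributes 3 n a_n at x^n.
-4 y(x) contributes -4 a_n at x^n.
Matching x^n: (n+2)(n+1) a_{n+2} + (-n(n-1) + 3 n - 4) a_n = 0.
Thus a_{n+2} = (n(n-1) - 3 n + 4) / ((n+1)(n+2)) * a_n.

Check with a_0 = 1, a_1 = 0 (apply the recurrence for n = 0, 1, 2, 3): a_0 = 1, a_1 = 0, a_2 = 2, a_3 = 0, a_4 = 0, a_5 = 0.

a_(n+2) = (n(n-1) - 3 n + 4) / ((n+1)(n+2)) * a_n; check: a_0 = 1, a_1 = 0, a_2 = 2, a_3 = 0, a_4 = 0, a_5 = 0


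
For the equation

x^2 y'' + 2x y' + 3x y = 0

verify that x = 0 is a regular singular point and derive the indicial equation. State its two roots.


Divide by x^2 to reach normal form y'' + P_1(x) y' + P_2(x) y = 0 with P_1(x) = 2/x and P_2(x) = 3/x.
x = 0 is a singular point because the y'-coefficient 2/x has a pole at x = 0 and the y-coefficient 3/x has a pole at x = 0.
It is a regular singular point because x P_1(x) = p(x) = 2 and x^2 P_2(x) = q(x) = 3x are polynomials, hence analytic at x = 0.
p(0) = 2,  q(0) = 0.
Indicial equation: r(r-1) + p(0) r + q(0) = 0, i.e. r^2 + (p(0) - 1) r + q(0) = 0, i.e. r^2 + 1 r = 0.
Discriminant: (1)^2 - 4(0) = 1, so r = (-1 ± 1)/2.
Solving: r_1 = 0, r_2 = -1.

indicial: r^2 + 1 r = 0; roots r_1 = 0, r_2 = -1


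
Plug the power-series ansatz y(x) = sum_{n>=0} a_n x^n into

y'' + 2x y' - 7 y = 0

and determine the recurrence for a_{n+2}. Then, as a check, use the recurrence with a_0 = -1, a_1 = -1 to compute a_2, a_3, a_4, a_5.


Substitute y = sum_n a_n x^n.
y''(x) has coefficient (n+2)(n+1) a_{n+2} at x^n;
2 x y'(x) has coefficient 2 n a_n at x^n (shift);
-7 y(x) has coefficient -7 a_n at x^n.
Matching x^n: (n+2)(n+1) a_{n+2} + (2n - 7) a_n = 0.
Thus a_{n+2} = (-2n + 7) / ((n+1)(n+2)) * a_n.

Check with a_0 = -1, a_1 = -1 (apply the recurrence for n = 0, 1, 2, 3): a_0 = -1, a_1 = -1, a_2 = -7/2, a_3 = -5/6, a_4 = -7/8, a_5 = -1/24.

a_(n+2) = (-2n + 7) / ((n+1)(n+2)) * a_n; check: a_0 = -1, a_1 = -1, a_2 = -7/2, a_3 = -5/6, a_4 = -7/8, a_5 = -1/24


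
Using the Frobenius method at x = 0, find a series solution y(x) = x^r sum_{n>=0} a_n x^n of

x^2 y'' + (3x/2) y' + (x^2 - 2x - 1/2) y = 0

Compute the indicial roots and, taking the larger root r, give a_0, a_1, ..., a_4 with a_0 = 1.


Write in Frobenius form y'' + (p(x)/x) y' + (q(x)/x^2) y = 0:
  p(x) = 3/2,  q(x) = x^2 - 2x - 1/2.
Indicial equation: r(r-1) + (3/2) r + (-1/2) = 0 -> roots r_1 = 1/2, r_2 = -1.
Take r = r_1 = 1/2. Let y(x) = x^r sum_{n>=0} a_n x^n with a_0 = 1.
Substitute y = x^r sum a_n x^n and match x^{r+n}. The recurrence is
  D(n) a_n - 2 a_{n-1} + 1 a_{n-2} = 0,  where D(n) = (r+n)(r+n-1) + (3/2)(r+n) + (-1/2).
  a_n = [2 a_{n-1} - 1 a_{n-2}] / D(n).
Since the indicial polynomial factors as (r - r_1)(r - r_2), D(n) = (r_1 + n - r_1)(r_1 + n - r_2) = n(n + 3/2).
Evaluating step by step (a_0 = 1):
  n = 1: D(1) = 1(1 + 3/2) = 5/2; numerator = 2(1) = 2; a_1 = (2)/(5/2) = 4/5
  n = 2: D(2) = 2(2 + 3/2) = 7; numerator = 2(4/5) - 1(1) = 3/5; a_2 = (3/5)/(7) = 3/35
  n = 3: D(3) = 3(3 + 3/2) = 27/2; numerator = 2(3/35) - 1(4/5) = -22/35; a_3 = (-22/35)/(27/2) = -44/945
  n = 4: D(4) = 4(4 + 3/2) = 22; numerator = 2(-44/945) - 1(3/35) = -169/945; a_4 = (-169/945)/(22) = -169/20790

r = 1/2; a_0 = 1; a_1 = 4/5; a_2 = 3/35; a_3 = -44/945; a_4 = -169/20790


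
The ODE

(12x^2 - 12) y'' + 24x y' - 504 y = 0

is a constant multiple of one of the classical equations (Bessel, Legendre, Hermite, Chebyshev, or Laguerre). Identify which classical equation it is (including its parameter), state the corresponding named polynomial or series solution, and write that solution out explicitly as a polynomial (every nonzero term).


All three coefficients share the factor -12; dividing through by -12 gives  (1 - x^2) y'' - 2x y' + 42 y = 0.
This matches the Legendre equation (1 - x^2) y'' - 2x y' + n(n+1) y = 0 (note the -2x y' term) with n(n+1) = 42, so n = 6; the polynomial solution is P_6(x).
With y = sum_k a_k x^k, matching x^k gives (k+2)(k+1) a_{k+2} = [k(k+1) - n(n+1)] a_k = (k - 6)(k + 7) a_k. The right side vanishes at k = 6, so the series with the parity of 6 terminates at degree 6.
Standard normalization (P_n(1) = 1): leading coefficient (2n)!/(2^n (n!)^2) = 479001600/(64*518400) = 231/16, so a_6 = 231/16. Work downward with a_k = (k+1)(k+2) a_{k+2} / ((k - 6)(k + 7)):
  a_4 = (5)(6)(231/16) / ((4 - 6)(4 + 7)) = (3465/8)/(-22) = -315/16
  a_2 = (3)(4)(-315/16) / ((2 - 6)(2 + 7)) = (-945/4)/(-36) = 105/16
  a_0 = (1)(2)(105/16) / ((0 - 6)(0 + 7)) = (105/8)/(-42) = -5/16
Hence P_6(x) = 231 x^6/16 - 315 x^4/16 + 105 x^2/16 - 5/16.

P_6(x); series = 231 x^6/16 - 315 x^4/16 + 105 x^2/16 - 5/16


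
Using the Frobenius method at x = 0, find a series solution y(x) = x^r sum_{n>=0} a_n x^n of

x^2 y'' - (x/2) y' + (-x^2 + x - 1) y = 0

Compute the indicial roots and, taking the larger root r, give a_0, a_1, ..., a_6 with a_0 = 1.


Write in Frobenius form y'' + (p(x)/x) y' + (q(x)/x^2) y = 0:
  p(x) = -1/2,  q(x) = -x^2 + x - 1.
Indicial equation: r(r-1) + (-1/2) r + (-1) = 0 -> roots r_1 = 2, r_2 = -1/2.
Take r = r_1 = 2. Let y(x) = x^r sum_{n>=0} a_n x^n with a_0 = 1.
Substitute y = x^r sum a_n x^n and match x^{r+n}. The recurrence is
  D(n) a_n + 1 a_{n-1} - 1 a_{n-2} = 0,  where D(n) = (r+n)(r+n-1) + (-1/2)(r+n) + (-1).
  a_n = [-1 a_{n-1} + 1 a_{n-2}] / D(n).
Since the indicial polynomial factors as (r - r_1)(r - r_2), D(n) = (r_1 + n - r_1)(r_1 + n - r_2) = n(n + 5/2).
Evaluating step by step (a_0 = 1):
  n = 1: D(1) = 1(1 + 5/2) = 7/2; numerator = -1(1) = -1; a_1 = (-1)/(7/2) = -2/7
  n = 2: D(2) = 2(2 + 5/2) = 9; numerator = -1(-2/7) + 1(1) = 9/7; a_2 = (9/7)/(9) = 1/7
  n = 3: D(3) = 3(3 + 5/2) = 33/2; numerator = -1(1/7) + 1(-2/7) = -3/7; a_3 = (-3/7)/(33/2) = -2/77
  n = 4: D(4) = 4(4 + 5/2) = 26; numerator = -1(-2/77) + 1(1/7) = 13/77; a_4 = (13/77)/(26) = 1/154
  n = 5: D(5) = 5(5 + 5/2) = 75/2; numerator = -1(1/154) + 1(-2/77) = -5/154; a_5 = (-5/154)/(75/2) = -1/1155
  n = 6: D(6) = 6(6 + 5/2) = 51; numerator = -1(-1/1155) + 1(1/154) = 17/2310; a_6 = (17/2310)/(51) = 1/6930

r = 2; a_0 = 1; a_1 = -2/7; a_2 = 1/7; a_3 = -2/77; a_4 = 1/154; a_5 = -1/1155; a_6 = 1/6930


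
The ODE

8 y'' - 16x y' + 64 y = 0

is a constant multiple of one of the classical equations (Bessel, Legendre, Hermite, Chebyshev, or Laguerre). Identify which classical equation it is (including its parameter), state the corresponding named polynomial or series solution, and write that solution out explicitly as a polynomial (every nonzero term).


All three coefficients share the factor 8; dividing through by 8 gives  y'' - 2x y' + 8 y = 0.
This matches the Hermite equation y'' - 2x y' + 2n y = 0 with 2n = 8, so n = 4; the polynomial solution is H_4(x).
With y = sum_k a_k x^k, matching x^k gives (k+2)(k+1) a_{k+2} = 2(k - n) a_k = 2(k - 4) a_k. The right side vanishes at k = 4, so the series with the parity of 4 terminates at degree 4.
Standard normalization: leading coefficient of H_n is 2^n, so a_4 = 2^4 = 16. Work downward with a_k = (k+1)(k+2) a_{k+2} / (2(k - n)):
  a_2 = (3)(4)(16) / (2(2 - 4)) = 192/(-4) = -48
  a_0 = (1)(2)(-48) / (2(0 - 4)) = -96/(-8) = 12
Hence H_4(x) = 16 x^4 - 48 x^2 + 12.

H_4(x); series = 16 x^4 - 48 x^2 + 12


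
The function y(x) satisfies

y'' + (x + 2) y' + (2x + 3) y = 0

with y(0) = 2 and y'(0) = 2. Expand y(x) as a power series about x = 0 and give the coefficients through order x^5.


Ansatz: y(x) = sum_{n>=0} a_n x^n, so y'(x) = sum_{n>=1} n a_n x^(n-1) and y''(x) = sum_{n>=2} n(n-1) a_n x^(n-2).
Substitute into P(x) y'' + Q(x) y' + R(x) y = 0 with P(x) = 1, Q(x) = x + 2, R(x) = 2x + 3, and match powers of x.
Initial conditions: a_0 = 2, a_1 = 2.
Setting the coefficient of each power of x to zero and solving order by order (substituting the coefficients already found):
  x^0: 2 a_2 + 2 a_1 + 3 a_0 = 0  ->  2 a_2 = -2 a_1 - 3 a_0 = -10  ->  a_2 = -5
  x^1: 6 a_3 + 4 a_2 + 4 a_1 + 2 a_0 = 0  ->  6 a_3 = -4 a_2 - 4 a_1 - 2 a_0 = 8  ->  a_3 = 4/3
  x^2: 12 a_4 + 6 a_3 + 5 a_2 + 2 a_1 = 0  ->  12 a_4 = -6 a_3 - 5 a_2 - 2 a_1 = 13  ->  a_4 = 13/12
  x^3: 20 a_5 + 8 a_4 + 6 a_3 + 2 a_2 = 0  ->  20 a_5 = -8 a_4 - 6 a_3 - 2 a_2 = -20/3  ->  a_5 = -1/3
Truncated series: y(x) = 2 + 2 x - 5 x^2 + (4/3) x^3 + (13/12) x^4 - (1/3) x^5 + O(x^6).

a_0 = 2; a_1 = 2; a_2 = -5; a_3 = 4/3; a_4 = 13/12; a_5 = -1/3
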